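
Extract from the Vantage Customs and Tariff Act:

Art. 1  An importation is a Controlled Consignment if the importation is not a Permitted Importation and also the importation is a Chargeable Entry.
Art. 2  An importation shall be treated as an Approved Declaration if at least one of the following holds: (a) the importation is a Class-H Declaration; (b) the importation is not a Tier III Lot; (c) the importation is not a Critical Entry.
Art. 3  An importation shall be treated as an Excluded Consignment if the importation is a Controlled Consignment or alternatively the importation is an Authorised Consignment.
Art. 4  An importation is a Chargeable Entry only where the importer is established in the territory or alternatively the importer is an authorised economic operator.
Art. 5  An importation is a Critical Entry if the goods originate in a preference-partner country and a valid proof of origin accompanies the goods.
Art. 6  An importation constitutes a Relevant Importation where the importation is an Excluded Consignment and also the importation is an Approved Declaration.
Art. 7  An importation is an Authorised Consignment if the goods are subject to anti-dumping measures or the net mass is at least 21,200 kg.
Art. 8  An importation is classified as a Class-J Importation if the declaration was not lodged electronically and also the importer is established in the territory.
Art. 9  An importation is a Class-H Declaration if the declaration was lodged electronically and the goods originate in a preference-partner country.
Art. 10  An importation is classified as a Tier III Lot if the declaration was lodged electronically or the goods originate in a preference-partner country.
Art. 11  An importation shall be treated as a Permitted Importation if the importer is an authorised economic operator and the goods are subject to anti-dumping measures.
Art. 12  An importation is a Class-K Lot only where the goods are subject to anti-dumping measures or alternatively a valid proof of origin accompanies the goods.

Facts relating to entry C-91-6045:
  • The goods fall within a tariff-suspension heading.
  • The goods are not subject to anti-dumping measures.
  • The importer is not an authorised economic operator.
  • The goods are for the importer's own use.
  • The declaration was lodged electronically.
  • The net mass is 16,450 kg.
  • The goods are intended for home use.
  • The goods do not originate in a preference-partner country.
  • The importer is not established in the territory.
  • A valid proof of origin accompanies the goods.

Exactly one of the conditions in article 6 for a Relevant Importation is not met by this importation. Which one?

Excluded Consignment

article 11 — Permitted Importation: [the importer is an authorised economic operator? no] AND [the goods are subject to anti-dumping measures? no] → not satisfied.
article 4 — Chargeable Entry: [the importer is established in the territory? no] OR [the importer is an authorised economic operator? no] → not satisfied.
article 1 — Controlled Consignment: [not a Permitted Importation (article 11)? yes] AND [Chargeable Entry (article 4)? no] → not satisfied.
article 7 — Authorised Consignment: [the goods are subject to anti-dumping measures? no] OR [net mass: 16,450 kg ≥ 21,200 kg? no] → not satisfied.
article 3 — Excluded Consignment: [Controlled Consignment (article 1)? no] OR [Authorised Consignment (article 7)? no] → not satisfied.
article 9 — Class-H Declaration: [the declaration was lodged electronically? yes] AND [the goods originate in a preference-partner country? no] → not satisfied.
article 10 — Tier III Lot: [the declaration was lodged electronically? yes] OR [the goods originate in a preference-partner country? no] → satisfied.
article 5 — Critical Entry: [the goods originate in a preference-partner country? no] AND [a valid proof of origin accompanies the goods? yes] → not satisfied.
article 2 — Approved Declaration: [Class-H Declaration (article 9)? no] OR [not a Tier III Lot (article 10)? no] OR [not a Critical Entry (article 5)? yes] → satisfied.
article 6 — Relevant Importation: [Excluded Consignment (article 3)? no] AND [Approved Declaration (article 2)? yes] → not satisfied.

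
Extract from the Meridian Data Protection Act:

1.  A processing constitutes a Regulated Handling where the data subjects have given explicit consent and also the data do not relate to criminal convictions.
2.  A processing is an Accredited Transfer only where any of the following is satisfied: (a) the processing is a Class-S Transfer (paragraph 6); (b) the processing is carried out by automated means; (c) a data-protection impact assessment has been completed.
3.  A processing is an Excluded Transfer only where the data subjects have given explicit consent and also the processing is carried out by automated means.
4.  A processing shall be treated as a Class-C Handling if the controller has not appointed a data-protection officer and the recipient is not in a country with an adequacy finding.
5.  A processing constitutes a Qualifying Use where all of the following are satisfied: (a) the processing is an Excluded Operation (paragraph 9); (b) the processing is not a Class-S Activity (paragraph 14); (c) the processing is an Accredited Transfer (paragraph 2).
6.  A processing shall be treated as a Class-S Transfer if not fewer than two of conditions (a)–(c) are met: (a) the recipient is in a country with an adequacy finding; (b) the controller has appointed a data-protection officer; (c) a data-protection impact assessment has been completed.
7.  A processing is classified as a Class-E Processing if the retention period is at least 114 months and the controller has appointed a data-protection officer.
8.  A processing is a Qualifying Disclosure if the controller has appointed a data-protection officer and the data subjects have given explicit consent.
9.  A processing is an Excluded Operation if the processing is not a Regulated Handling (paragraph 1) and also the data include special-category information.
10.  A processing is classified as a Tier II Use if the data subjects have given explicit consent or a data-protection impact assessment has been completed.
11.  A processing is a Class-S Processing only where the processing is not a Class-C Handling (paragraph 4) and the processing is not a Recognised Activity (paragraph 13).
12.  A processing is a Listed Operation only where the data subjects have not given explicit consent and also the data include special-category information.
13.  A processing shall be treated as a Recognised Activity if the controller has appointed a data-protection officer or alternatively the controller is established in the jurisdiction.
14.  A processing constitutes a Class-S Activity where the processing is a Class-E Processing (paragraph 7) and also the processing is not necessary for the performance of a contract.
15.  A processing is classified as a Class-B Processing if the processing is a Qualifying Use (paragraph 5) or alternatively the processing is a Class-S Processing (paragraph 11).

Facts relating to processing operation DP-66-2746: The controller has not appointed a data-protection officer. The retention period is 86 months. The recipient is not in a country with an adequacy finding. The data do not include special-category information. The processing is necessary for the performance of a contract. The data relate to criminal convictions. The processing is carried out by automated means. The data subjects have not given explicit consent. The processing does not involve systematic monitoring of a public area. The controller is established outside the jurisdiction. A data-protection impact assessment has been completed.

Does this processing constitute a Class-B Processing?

No

paragraph 1 — Regulated Handling: [the data subjects have given explicit consent? no] AND [the data do not relate to criminal convictions? no] → not satisfied.
paragraph 9 — Excluded Operation: [not a Regulated Handling (paragraph 1)? yes] AND [the data include special-category information? no] → not satisfied.
paragraph 7 — Class-E Processing: [retention period: 86 months ≥ 114 months? no] AND [the controller has appointed a data-protection officer? no] → not satisfied.
paragraph 14 — Class-S Activity: [Class-E Processing (paragraph 7)? no] AND [the processing is not necessary for the performance of a contract? no] → not satisfied.
paragraph 6 — Class-S Transfer: the recipient is in a country with an adequacy finding? no; the controller has appointed a data-protection officer? no; a data-protection impact assessment has been completed? yes — 1 of 3 hold (need ≥2) → not satisfied.
paragraph 2 — Accredited Transfer: [Class-S Transfer (paragraph 6)? no] OR [the processing is carried out by automated means? yes] OR [a data-protection impact assessment has been completed? yes] → satisfied.
paragraph 5 — Qualifying Use: [Excluded Operation (paragraph 9)? no] AND [not a Class-S Activity (paragraph 14)? yes] AND [Accredited Transfer (paragraph 2)? yes] → not satisfied.
paragraph 4 — Class-C Handling: [the controller has not appointed a data-protection officer? yes] AND [the recipient is not in a country with an adequacy finding? yes] → satisfied.
paragraph 13 — Recognised Activity: [the controller has appointed a data-protection officer? no] OR [the controller is established in the jurisdiction? no] → not satisfied.
paragraph 11 — Class-S Processing: [not a Class-C Handling (paragraph 4)? no] AND [not a Recognised Activity (paragraph 13)? yes] → not satisfied.
paragraph 15 — Class-B Processing: [Qualifying Use (paragraph 5)? no] OR [Class-S Processing (paragraph 11)? no] → not satisfied.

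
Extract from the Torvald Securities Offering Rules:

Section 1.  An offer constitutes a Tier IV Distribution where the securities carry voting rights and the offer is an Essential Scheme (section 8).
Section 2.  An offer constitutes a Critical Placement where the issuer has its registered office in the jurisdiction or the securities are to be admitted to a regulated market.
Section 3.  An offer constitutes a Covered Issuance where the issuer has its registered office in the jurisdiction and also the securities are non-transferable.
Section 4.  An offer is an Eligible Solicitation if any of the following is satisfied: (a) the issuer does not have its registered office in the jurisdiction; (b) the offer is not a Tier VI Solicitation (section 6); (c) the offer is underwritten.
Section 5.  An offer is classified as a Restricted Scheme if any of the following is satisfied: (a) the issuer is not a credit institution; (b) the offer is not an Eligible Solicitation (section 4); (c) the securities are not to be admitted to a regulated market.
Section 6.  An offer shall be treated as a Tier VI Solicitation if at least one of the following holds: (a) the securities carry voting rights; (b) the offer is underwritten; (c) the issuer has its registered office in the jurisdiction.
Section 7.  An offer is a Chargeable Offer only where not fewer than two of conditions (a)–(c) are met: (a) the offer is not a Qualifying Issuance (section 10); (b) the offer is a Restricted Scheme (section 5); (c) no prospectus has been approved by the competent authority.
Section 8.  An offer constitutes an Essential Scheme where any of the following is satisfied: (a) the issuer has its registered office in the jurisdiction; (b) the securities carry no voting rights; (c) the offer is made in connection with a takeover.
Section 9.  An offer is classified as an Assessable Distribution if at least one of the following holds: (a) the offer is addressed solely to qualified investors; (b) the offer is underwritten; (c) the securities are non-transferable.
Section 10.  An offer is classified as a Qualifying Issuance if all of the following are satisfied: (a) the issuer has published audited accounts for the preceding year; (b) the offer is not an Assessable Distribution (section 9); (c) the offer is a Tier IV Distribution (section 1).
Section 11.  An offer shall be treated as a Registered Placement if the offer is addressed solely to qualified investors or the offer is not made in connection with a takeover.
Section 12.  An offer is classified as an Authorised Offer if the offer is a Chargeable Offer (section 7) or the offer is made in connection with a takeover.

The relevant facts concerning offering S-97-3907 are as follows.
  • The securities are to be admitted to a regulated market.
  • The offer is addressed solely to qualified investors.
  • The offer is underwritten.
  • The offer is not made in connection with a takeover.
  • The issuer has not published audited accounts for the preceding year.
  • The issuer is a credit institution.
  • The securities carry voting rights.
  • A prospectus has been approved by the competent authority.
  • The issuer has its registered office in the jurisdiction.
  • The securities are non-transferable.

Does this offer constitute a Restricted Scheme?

Under section 6: the securities carry voting rights? yes; or the offer is underwritten? yes; or the issuer has its registered office in the jurisdiction? yes. So the offer is a Tier VI Solicitation.
Under section 4: the issuer does not have its registered office in the jurisdiction? no; or not a Tier VI Solicitation (section 6)? no; or the offer is underwritten? yes. So the offer is an Eligible Solicitation.
Under section 5: the issuer is not a credit institution? no; or not an Eligible Solicitation (section 4)? no; or the securities are not to be admitted to a regulated market? no. So the offer is not a Restricted Scheme.

No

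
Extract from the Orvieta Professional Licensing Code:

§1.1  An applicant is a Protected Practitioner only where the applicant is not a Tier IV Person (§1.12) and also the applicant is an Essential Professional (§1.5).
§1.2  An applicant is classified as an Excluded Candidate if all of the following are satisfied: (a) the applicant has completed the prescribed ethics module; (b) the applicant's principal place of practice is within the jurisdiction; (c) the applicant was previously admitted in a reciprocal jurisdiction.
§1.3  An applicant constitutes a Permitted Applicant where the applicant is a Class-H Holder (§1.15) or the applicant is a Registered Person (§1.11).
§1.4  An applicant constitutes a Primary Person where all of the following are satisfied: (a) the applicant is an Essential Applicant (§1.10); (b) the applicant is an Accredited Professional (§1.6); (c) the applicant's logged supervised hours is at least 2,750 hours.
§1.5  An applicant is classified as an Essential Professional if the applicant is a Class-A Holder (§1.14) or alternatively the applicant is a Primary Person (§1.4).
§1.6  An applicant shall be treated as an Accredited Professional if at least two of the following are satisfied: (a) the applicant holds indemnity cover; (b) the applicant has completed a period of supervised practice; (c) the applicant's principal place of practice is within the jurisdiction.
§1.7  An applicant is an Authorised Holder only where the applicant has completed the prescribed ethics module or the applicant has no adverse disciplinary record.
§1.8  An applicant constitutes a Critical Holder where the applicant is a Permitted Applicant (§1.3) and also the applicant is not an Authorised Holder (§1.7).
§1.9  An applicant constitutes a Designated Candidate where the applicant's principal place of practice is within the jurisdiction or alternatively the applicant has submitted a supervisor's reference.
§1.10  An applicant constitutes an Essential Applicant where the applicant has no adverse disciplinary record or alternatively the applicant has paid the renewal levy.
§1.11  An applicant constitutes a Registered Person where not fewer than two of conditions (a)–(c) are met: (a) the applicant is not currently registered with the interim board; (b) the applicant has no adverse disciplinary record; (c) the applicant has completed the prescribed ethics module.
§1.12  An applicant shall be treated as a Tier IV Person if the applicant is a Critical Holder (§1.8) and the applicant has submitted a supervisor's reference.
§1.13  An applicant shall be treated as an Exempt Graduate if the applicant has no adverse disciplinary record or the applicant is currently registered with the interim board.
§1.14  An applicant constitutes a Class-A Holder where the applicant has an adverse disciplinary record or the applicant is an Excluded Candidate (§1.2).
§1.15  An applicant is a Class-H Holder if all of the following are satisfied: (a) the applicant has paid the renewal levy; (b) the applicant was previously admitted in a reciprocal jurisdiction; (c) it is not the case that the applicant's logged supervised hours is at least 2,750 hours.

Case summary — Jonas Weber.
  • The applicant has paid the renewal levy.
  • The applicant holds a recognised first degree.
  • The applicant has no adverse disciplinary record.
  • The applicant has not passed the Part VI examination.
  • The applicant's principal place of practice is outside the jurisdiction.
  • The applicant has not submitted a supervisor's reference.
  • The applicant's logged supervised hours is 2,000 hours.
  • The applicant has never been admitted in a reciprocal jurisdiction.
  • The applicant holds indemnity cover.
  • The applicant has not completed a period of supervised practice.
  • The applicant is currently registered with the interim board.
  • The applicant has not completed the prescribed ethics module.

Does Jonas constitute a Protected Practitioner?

Under §1.15: the applicant has paid the renewal levy? yes; and the applicant was previously admitted in a reciprocal jurisdiction? no; and applicant's logged supervised hours: 2,000 hours ≥ 2,750 hours? no, so negated condition yes. So the applicant is not a Class-H Holder.
Under §1.11: the applicant is not currently registered with the interim board? no; the applicant has no adverse disciplinary record? yes; the applicant has completed the prescribed ethics module? no — 1 of 3 hold (need ≥2) → not satisfied.
Under §1.3: Class-H Holder (§1.15)? no; or Registered Person (§1.11)? no. So the applicant is not a Permitted Applicant.
Under §1.7: the applicant has completed the prescribed ethics module? no; or the applicant has no adverse disciplinary record? yes. So the applicant is an Authorised Holder.
Under §1.8: Permitted Applicant (§1.3)? no; and not an Authorised Holder (§1.7)? no. So the applicant is not a Critical Holder.
Under §1.12: Critical Holder (§1.8)? no; and the applicant has submitted a supervisor's reference? no. So the applicant is not a Tier IV Person.
Under §1.2: the applicant has completed the prescribed ethics module? no; and the applicant's principal place of practice is within the jurisdiction? no; and the applicant was previously admitted in a reciprocal jurisdiction? no. So the applicant is not an Excluded Candidate.
Under §1.14: the applicant has an adverse disciplinary record? no; or Excluded Candidate (§1.2)? no. So the applicant is not a Class-A Holder.
Under §1.10: the applicant has no adverse disciplinary record? yes; or the applicant has paid the renewal levy? yes. So the applicant is an Essential Applicant.
Under §1.6: the applicant holds indemnity cover? yes; the applicant has completed a period of supervised practice? no; the applicant's principal place of practice is within the jurisdiction? no — 1 of 3 hold (need ≥2) → not satisfied.
Under §1.4: Essential Applicant (§1.10)? yes; and Accredited Professional (§1.6)? no; and applicant's logged supervised hours: 2,000 hours ≥ 2,750 hours? no. So the applicant is not a Primary Person.
Under §1.5: Class-A Holder (§1.14)? no; or Primary Person (§1.4)? no. So the applicant is not an Essential Professional.
Under §1.1: not a Tier IV Person (§1.12)? yes; and Essential Professional (§1.5)? no. So the applicant is not a Protected Practitioner.

No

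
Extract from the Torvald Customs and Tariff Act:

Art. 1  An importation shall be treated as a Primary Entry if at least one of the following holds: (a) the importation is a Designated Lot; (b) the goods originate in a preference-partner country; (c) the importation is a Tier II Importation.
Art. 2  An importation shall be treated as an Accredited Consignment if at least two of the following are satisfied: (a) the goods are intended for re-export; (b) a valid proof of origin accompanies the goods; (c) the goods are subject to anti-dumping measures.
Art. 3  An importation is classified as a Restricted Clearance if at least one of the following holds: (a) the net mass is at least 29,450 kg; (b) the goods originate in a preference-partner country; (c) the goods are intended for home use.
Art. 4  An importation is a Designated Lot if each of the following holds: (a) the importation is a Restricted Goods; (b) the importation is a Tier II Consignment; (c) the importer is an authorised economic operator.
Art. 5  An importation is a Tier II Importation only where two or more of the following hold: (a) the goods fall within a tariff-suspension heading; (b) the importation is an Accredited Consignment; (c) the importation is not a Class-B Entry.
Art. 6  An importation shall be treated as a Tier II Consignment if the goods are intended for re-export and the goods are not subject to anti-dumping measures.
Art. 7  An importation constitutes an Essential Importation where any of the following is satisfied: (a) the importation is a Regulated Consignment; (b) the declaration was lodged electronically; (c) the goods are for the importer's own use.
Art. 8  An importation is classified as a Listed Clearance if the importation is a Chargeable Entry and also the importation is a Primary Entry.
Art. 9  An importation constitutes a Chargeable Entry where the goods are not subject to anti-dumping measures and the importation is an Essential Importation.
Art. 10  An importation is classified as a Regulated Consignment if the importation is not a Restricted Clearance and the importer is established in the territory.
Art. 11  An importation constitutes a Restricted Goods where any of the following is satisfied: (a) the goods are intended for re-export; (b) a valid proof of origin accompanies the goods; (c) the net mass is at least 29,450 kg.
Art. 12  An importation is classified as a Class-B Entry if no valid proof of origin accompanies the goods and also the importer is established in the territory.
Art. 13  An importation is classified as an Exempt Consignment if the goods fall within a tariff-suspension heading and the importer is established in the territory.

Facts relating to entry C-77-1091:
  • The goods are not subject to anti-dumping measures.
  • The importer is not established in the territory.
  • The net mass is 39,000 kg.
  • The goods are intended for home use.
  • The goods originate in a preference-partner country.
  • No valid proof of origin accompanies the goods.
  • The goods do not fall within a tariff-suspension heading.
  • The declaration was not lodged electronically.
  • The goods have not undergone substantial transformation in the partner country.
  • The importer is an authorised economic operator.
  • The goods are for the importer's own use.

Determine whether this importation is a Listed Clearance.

Under article 3: net mass: 39,000 kg ≥ 29,450 kg? yes; or the goods originate in a preference-partner country? yes; or the goods are intended for home use? yes. So the importation is a Restricted Clearance.
Under article 10: not a Restricted Clearance (article 3)? no; and the importer is established in the territory? no. So the importation is not a Regulated Consignment.
Under article 7: Regulated Consignment (article 10)? no; or the declaration was lodged electronically? no; or the goods are for the importer's own use? yes. So the importation is an Essential Importation.
Under article 9: the goods are not subject to anti-dumping measures? yes; and Essential Importation (article 7)? yes. So the importation is a Chargeable Entry.
Under article 11: the goods are intended for re-export? no; or a valid proof of origin accompanies the goods? no; or net mass: 39,000 kg ≥ 29,450 kg? yes. So the importation is a Restricted Goods.
Under article 6: the goods are intended for re-export? no; and the goods are not subject to anti-dumping measures? yes. So the importation is not a Tier II Consignment.
Under article 4: Restricted Goods (article 11)? yes; and Tier II Consignment (article 6)? no; and the importer is an authorised economic operator? yes. So the importation is not a Designated Lot.
Under article 2: the goods are intended for re-export? no; a valid proof of origin accompanies the goods? no; the goods are subject to anti-dumping measures? no — 0 of 3 hold (need ≥2) → not satisfied.
Under article 12: no valid proof of origin accompanies the goods? yes; and the importer is established in the territory? no. So the importation is not a Class-B Entry.
Under article 5: the goods fall within a tariff-suspension heading? no; Accredited Consignment (article 2)? no; not a Class-B Entry (article 12)? yes — 1 of 3 hold (need ≥2) → not satisfied.
Under article 1: Designated Lot (article 4)? no; or the goods originate in a preference-partner country? yes; or Tier II Importation (article 5)? no. So the importation is a Primary Entry.
Under article 8: Chargeable Entry (article 9)? yes; and Primary Entry (article 1)? yes. So the importation is a Listed Clearance.

Yes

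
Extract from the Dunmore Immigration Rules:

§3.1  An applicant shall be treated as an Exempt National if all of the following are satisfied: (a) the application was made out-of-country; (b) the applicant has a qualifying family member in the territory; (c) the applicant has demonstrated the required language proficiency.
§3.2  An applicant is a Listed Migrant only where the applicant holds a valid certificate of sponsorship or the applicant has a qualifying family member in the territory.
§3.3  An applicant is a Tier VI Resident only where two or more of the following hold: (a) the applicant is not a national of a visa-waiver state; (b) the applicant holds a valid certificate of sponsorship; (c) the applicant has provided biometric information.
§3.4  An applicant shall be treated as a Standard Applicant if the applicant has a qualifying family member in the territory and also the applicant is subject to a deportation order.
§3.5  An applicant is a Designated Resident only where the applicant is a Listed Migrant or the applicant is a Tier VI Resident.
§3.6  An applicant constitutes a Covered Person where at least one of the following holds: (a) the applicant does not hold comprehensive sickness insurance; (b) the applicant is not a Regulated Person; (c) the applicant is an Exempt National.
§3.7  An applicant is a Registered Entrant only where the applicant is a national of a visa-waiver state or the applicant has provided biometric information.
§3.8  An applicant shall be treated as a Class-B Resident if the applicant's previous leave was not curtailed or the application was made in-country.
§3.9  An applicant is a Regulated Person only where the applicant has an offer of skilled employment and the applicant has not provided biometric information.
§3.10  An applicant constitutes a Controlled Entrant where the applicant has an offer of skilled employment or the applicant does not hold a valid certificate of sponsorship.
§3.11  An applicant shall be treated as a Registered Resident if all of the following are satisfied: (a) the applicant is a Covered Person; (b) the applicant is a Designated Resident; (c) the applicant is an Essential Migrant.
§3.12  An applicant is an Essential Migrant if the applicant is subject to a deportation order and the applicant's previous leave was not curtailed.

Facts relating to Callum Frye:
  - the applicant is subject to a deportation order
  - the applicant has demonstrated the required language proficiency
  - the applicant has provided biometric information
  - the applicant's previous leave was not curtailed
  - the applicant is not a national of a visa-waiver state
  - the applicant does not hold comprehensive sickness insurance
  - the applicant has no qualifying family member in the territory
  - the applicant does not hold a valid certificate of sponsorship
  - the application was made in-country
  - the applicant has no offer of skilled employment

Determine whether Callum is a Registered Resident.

§3.9 — Regulated Person: [the applicant has an offer of skilled employment? no] AND [the applicant has not provided biometric information? no] → not satisfied.
§3.1 — Exempt National: [the application was made out-of-country? no] AND [the applicant has a qualifying family member in the territory? no] AND [the applicant has demonstrated the required language proficiency? yes] → not satisfied.
§3.6 — Covered Person: [the applicant does not hold comprehensive sickness insurance? yes] OR [not a Regulated Person (§3.9)? yes] OR [Exempt National (§3.1)? no] → satisfied.
§3.2 — Listed Migrant: [the applicant holds a valid certificate of sponsorship? no] OR [the applicant has a qualifying family member in the territory? no] → not satisfied.
§3.3 — Tier VI Resident: the applicant is not a national of a visa-waiver state? yes; the applicant holds a valid certificate of sponsorship? no; the applicant has provided biometric information? yes — 2 of 3 hold (need ≥2) → satisfied.
§3.5 — Designated Resident: [Listed Migrant (§3.2)? no] OR [Tier VI Resident (§3.3)? yes] → satisfied.
§3.12 — Essential Migrant: [the applicant is subject to a deportation order? yes] AND [the applicant's previous leave was not curtailed? yes] → satisfied.
§3.11 — Registered Resident: [Covered Person (§3.6)? yes] AND [Designated Resident (§3.5)? yes] AND [Essential Migrant (§3.12)? yes] → satisfied.

Yes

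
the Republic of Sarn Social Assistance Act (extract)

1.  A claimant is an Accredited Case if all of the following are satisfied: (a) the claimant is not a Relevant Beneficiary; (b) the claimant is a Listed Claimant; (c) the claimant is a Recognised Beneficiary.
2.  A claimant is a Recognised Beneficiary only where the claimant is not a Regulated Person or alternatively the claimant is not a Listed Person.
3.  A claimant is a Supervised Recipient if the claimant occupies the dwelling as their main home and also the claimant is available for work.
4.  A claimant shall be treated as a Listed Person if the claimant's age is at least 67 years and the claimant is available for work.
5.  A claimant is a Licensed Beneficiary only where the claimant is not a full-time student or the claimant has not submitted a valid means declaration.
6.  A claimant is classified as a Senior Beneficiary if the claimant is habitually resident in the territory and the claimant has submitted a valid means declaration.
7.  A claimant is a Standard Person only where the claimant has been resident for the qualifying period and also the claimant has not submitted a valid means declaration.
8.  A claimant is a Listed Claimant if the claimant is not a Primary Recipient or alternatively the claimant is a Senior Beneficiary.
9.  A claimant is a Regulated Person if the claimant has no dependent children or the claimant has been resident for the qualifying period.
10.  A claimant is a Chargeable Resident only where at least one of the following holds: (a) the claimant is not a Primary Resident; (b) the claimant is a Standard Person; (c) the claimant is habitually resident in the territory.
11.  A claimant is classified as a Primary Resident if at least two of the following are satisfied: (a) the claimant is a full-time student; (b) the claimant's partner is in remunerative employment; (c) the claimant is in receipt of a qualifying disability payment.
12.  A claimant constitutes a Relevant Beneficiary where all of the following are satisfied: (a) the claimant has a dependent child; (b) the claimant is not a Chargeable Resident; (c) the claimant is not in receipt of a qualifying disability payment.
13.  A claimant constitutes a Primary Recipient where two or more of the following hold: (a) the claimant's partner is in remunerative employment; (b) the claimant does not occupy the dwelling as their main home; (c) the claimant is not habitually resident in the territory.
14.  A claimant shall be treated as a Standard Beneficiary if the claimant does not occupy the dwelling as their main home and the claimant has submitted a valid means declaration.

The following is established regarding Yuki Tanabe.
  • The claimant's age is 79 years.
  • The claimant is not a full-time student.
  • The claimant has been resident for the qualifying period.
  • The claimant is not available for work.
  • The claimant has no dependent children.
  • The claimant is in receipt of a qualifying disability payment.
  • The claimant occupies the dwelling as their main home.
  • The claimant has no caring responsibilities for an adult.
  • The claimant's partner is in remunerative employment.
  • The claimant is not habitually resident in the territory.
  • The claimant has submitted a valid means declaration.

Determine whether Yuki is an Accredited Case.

Under paragraph 11: the claimant is a full-time student? no; the claimant's partner is in remunerative employment? yes; the claimant is in receipt of a qualifying disability payment? yes — 2 of 3 hold (need ≥2) → satisfied.
Under paragraph 7: the claimant has been resident for the qualifying period? yes; and the claimant has not submitted a valid means declaration? no. So the claimant is not a Standard Person.
Under paragraph 10: not a Primary Resident (paragraph 11)? no; or Standard Person (paragraph 7)? no; or the claimant is habitually resident in the territory? no. So the claimant is not a Chargeable Resident.
Under paragraph 12: the claimant has a dependent child? no; and not a Chargeable Resident (paragraph 10)? yes; and the claimant is not in receipt of a qualifying disability payment? no. So the claimant is not a Relevant Beneficiary.
Under paragraph 13: the claimant's partner is in remunerative employment? yes; the claimant does not occupy the dwelling as their main home? no; the claimant is not habitually resident in the territory? yes — 2 of 3 hold (need ≥2) → satisfied.
Under paragraph 6: the claimant is habitually resident in the territory? no; and the claimant has submitted a valid means declaration? yes. So the claimant is not a Senior Beneficiary.
Under paragraph 8: not a Primary Recipient (paragraph 13)? no; or Senior Beneficiary (paragraph 6)? no. So the claimant is not a Listed Claimant.
Under paragraph 9: the claimant has no dependent children? yes; or the claimant has been resident for the qualifying period? yes. So the claimant is a Regulated Person.
Under paragraph 4: claimant's age: 79 years ≥ 67 years? yes; and the claimant is available for work? no. So the claimant is not a Listed Person.
Under paragraph 2: not a Regulated Person (paragraph 9)? no; or not a Listed Person (paragraph 4)? yes. So the claimant is a Recognised Beneficiary.
Under paragraph 1: not a Relevant Beneficiary (paragraph 12)? yes; and Listed Claimant (paragraph 8)? no; and Recognised Beneficiary (paragraph 2)? yes. So the claimant is not an Accredited Case.

No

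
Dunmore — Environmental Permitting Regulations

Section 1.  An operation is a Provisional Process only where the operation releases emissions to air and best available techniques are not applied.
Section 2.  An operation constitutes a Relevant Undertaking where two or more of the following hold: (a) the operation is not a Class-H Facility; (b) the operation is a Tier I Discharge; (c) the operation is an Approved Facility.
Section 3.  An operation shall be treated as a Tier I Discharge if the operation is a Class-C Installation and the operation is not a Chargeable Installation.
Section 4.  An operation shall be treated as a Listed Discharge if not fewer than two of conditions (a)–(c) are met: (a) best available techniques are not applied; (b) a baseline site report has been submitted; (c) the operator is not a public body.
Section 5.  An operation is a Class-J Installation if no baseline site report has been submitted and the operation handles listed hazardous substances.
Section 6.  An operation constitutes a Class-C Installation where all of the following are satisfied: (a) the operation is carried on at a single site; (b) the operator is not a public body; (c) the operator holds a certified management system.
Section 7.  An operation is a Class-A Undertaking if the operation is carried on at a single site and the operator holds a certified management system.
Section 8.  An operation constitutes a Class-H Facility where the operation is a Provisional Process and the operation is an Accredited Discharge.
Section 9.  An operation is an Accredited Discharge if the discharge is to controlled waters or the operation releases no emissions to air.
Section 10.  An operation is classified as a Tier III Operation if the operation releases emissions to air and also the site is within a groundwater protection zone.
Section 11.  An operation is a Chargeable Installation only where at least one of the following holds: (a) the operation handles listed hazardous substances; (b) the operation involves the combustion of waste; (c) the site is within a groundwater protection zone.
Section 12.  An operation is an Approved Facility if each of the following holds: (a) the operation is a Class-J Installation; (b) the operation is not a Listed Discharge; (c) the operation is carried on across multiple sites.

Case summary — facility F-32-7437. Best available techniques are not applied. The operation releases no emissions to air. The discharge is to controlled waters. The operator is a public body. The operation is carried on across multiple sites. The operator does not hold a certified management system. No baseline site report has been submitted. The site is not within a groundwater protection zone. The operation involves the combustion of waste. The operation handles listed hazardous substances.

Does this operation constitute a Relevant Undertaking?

Yes

section 1 — Provisional Process: [the operation releases emissions to air? no] AND [best available techniques are not applied? yes] → not satisfied.
section 9 — Accredited Discharge: [the discharge is to controlled waters? yes] OR [the operation releases no emissions to air? yes] → satisfied.
section 8 — Class-H Facility: [Provisional Process (section 1)? no] AND [Accredited Discharge (section 9)? yes] → not satisfied.
section 6 — Class-C Installation: [the operation is carried on at a single site? no] AND [the operator is not a public body? no] AND [the operator holds a certified management system? no] → not satisfied.
section 11 — Chargeable Installation: [the operation handles listed hazardous substances? yes] OR [the operation involves the combustion of waste? yes] OR [the site is within a groundwater protection zone? no] → satisfied.
section 3 — Tier I Discharge: [Class-C Installation (section 6)? no] AND [not a Chargeable Installation (section 11)? no] → not satisfied.
section 5 — Class-J Installation: [no baseline site report has been submitted? yes] AND [the operation handles listed hazardous substances? yes] → satisfied.
section 4 — Listed Discharge: best available techniques are not applied? yes; a baseline site report has been submitted? no; the operator is not a public body? no — 1 of 3 hold (need ≥2) → not satisfied.
section 12 — Approved Facility: [Class-J Installation (section 5)? yes] AND [not a Listed Discharge (section 4)? yes] AND [the operation is carried on across multiple sites? yes] → satisfied.
section 2 — Relevant Undertaking: not a Class-H Facility (section 8)? yes; Tier I Discharge (section 3)? no; Approved Facility (section 12)? yes — 2 of 3 hold (need ≥2) → satisfied.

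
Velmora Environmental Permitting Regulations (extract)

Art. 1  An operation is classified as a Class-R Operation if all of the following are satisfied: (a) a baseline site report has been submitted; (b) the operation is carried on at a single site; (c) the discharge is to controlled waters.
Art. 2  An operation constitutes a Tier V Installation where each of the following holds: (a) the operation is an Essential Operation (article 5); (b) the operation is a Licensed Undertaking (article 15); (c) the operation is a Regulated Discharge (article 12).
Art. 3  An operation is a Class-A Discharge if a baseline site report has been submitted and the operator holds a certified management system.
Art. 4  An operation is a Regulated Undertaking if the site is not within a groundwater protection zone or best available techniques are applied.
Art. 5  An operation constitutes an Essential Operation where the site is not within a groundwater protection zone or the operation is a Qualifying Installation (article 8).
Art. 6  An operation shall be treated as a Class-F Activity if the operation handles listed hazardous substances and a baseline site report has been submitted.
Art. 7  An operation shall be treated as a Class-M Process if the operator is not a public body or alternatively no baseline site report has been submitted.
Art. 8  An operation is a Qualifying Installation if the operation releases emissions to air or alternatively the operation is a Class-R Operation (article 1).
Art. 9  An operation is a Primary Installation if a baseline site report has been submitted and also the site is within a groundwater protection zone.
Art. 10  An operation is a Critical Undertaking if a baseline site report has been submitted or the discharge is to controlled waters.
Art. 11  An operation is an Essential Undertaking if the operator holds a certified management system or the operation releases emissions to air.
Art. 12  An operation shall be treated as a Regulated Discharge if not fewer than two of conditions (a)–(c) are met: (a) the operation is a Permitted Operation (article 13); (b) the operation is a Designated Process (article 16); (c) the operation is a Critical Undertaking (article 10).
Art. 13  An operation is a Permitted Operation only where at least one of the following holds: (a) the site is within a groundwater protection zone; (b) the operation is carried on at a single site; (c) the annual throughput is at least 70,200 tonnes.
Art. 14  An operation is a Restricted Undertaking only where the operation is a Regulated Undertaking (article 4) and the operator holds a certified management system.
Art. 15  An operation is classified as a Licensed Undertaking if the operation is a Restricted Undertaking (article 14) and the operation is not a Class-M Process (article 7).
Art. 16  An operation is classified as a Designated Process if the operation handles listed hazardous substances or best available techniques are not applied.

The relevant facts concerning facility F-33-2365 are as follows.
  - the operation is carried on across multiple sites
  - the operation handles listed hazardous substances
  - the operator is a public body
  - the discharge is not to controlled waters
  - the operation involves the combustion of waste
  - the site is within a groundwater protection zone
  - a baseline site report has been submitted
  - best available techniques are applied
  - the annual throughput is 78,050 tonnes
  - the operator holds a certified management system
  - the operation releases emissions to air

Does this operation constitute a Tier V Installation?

Under article 1: a baseline site report has been submitted? yes; and the operation is carried on at a single site? no; and the discharge is to controlled waters? no. So the operation is not a Class-R Operation.
Under article 8: the operation releases emissions to air? yes; or Class-R Operation (article 1)? no. So the operation is a Qualifying Installation.
Under article 5: the site is not within a groundwater protection zone? no; or Qualifying Installation (article 8)? yes. So the operation is an Essential Operation.
Under article 4: the site is not within a groundwater protection zone? no; or best available techniques are applied? yes. So the operation is a Regulated Undertaking.
Under article 14: Regulated Undertaking (article 4)? yes; and the operator holds a certified management system? yes. So the operation is a Restricted Undertaking.
Under article 7: the operator is not a public body? no; or no baseline site report has been submitted? no. So the operation is not a Class-M Process.
Under article 15: Restricted Undertaking (article 14)? yes; and not a Class-M Process (article 7)? yes. So the operation is a Licensed Undertaking.
Under article 13: the site is within a groundwater protection zone? yes; or the operation is carried on at a single site? no; or annual throughput: 78,050 tonnes ≥ 70,200 tonnes? yes. So the operation is a Permitted Operation.
Under article 16: the operation handles listed hazardous substances? yes; or best available techniques are not applied? no. So the operation is a Designated Process.
Under article 10: a baseline site report has been submitted? yes; or the discharge is to controlled waters? no. So the operation is a Critical Undertaking.
Under article 12: Permitted Operation (article 13)? yes; Designated Process (article 16)? yes; Critical Undertaking (article 10)? yes — 3 of 3 hold (need ≥2) → satisfied.
Under article 2: Essential Operation (article 5)? yes; and Licensed Undertaking (article 15)? yes; and Regulated Discharge (article 12)? yes. So the operation is a Tier V Installation.

Yes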